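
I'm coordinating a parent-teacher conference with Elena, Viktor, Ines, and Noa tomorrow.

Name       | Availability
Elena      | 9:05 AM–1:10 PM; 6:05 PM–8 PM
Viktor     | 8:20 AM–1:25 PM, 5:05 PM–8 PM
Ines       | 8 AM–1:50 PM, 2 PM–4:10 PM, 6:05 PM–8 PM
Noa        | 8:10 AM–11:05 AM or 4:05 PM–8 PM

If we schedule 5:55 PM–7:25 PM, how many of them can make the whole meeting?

2

Viktor and Noa can make the full 17:55-19:25 slot — that's 2.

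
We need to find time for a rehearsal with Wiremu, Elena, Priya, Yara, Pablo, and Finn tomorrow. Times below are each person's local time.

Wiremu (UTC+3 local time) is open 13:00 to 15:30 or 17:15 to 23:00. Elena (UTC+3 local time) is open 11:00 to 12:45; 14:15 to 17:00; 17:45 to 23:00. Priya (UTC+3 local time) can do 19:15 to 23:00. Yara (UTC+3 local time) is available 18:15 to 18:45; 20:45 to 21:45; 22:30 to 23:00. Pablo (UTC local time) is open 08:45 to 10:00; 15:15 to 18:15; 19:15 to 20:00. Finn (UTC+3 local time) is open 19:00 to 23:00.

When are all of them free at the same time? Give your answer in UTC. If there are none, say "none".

17:45-18:15, 19:30-20:00

Wiremu in UTC: 10:00-12:30, 14:15-20:00 (subtract 3h to convert from UTC+3).
Elena in UTC: 08:00-09:45, 11:15-14:00, 14:45-20:00 (subtract 3h to convert from UTC+3).
Priya in UTC: 16:15-20:00 (subtract 3h to convert from UTC+3).
Yara in UTC: 15:15-15:45, 17:45-18:45, 19:30-20:00 (subtract 3h to convert from UTC+3).
Pablo in UTC: 08:45-10:00, 15:15-18:15, 19:15-20:00.
Finn in UTC: 16:00-20:00 (subtract 3h to convert from UTC+3).
Wiremu ∩ Elena: 11:15-12:30, 14:45-20:00.
Wiremu ∩ Elena ∩ Priya: 16:15-20:00.
Wiremu ∩ Elena ∩ Priya ∩ Yara: 17:45-18:45, 19:30-20:00.
Wiremu ∩ Elena ∩ Priya ∩ Yara ∩ Pablo: 17:45-18:15, 19:30-20:00.
Wiremu ∩ Elena ∩ Priya ∩ Yara ∩ Pablo ∩ Finn: 17:45-18:15, 19:30-20:00.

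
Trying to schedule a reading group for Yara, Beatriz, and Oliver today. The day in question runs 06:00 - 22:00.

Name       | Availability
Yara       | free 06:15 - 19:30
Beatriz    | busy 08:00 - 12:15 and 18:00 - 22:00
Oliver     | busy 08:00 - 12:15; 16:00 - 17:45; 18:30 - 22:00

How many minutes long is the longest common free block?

Yara free: 06:15-19:30.
Beatriz free: 06:00-08:00, 12:15-18:00 (invert busy blocks within the working day).
Oliver free: 06:00-08:00, 12:15-16:00, 17:45-18:30 (invert busy blocks within the working day).
Yara ∩ Beatriz: 06:15-08:00, 12:15-18:00.
Yara ∩ Beatriz ∩ Oliver: 06:15-08:00, 12:15-16:00, 17:45-18:00.
So the common availability across everyone is 06:15-08:00, 12:15-16:00, 17:45-18:00.
The longest is 12:15-16:00 at 225 minutes.

225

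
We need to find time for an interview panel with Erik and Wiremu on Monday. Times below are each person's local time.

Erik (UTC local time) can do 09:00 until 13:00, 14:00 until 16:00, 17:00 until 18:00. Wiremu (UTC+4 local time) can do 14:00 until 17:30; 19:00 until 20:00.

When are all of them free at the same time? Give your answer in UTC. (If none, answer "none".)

10:00-13:00, 15:00-16:00

Erik in UTC: 09:00-13:00, 14:00-16:00, 17:00-18:00.
Wiremu in UTC: 10:00-13:30, 15:00-16:00 (subtract 4h to convert from UTC+4).
Erik ∩ Wiremu: 10:00-13:00, 15:00-16:00.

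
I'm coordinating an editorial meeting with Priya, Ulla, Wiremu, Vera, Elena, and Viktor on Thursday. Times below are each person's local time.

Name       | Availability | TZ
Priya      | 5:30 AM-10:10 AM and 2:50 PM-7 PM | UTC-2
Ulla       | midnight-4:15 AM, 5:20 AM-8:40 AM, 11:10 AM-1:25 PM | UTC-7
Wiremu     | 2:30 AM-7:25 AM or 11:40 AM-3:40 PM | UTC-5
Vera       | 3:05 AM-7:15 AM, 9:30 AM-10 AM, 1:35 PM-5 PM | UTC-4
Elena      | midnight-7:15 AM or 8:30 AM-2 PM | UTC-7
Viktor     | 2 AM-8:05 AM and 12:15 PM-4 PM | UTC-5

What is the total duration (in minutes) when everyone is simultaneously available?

Priya in UTC: 07:30-12:10, 16:50-21:00 (add 2h to convert from UTC-2).
Ulla in UTC: 07:00-11:15, 12:20-15:40, 18:10-20:25 (add 7h to convert from UTC-7).
Wiremu in UTC: 07:30-12:25, 16:40-20:40 (add 5h to convert from UTC-5).
Vera in UTC: 07:05-11:15, 13:30-14:00, 17:35-21:00 (add 4h to convert from UTC-4).
Elena in UTC: 07:00-14:15, 15:30-21:00 (add 7h to convert from UTC-7).
Viktor in UTC: 07:00-13:05, 17:15-21:00 (add 5h to convert from UTC-5).
Priya ∩ Ulla: 07:30-11:15, 18:10-20:25.
Priya ∩ Ulla ∩ Wiremu: 07:30-11:15, 18:10-20:25.
Priya ∩ Ulla ∩ Wiremu ∩ Vera: 07:30-11:15, 18:10-20:25.
Priya ∩ Ulla ∩ Wiremu ∩ Vera ∩ Elena: 07:30-11:15, 18:10-20:25.
Priya ∩ Ulla ∩ Wiremu ∩ Vera ∩ Elena ∩ Viktor: 07:30-11:15, 18:10-20:25.
Summing the common windows: 225 + 135 = 360 minutes.

360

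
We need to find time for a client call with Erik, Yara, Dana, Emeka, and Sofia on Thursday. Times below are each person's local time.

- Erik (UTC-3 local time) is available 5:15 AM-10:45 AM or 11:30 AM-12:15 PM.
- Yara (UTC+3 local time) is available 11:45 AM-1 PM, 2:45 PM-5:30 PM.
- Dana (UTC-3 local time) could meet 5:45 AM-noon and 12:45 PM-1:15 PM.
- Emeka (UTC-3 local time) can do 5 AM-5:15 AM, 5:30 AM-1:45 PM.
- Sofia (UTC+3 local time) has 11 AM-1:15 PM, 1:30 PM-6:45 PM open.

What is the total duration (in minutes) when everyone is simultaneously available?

Erik in UTC: 08:15-13:45, 14:30-15:15 (add 3h to convert from UTC-3).
Yara in UTC: 08:45-10:00, 11:45-14:30 (subtract 3h to convert from UTC+3).
Dana in UTC: 08:45-15:00, 15:45-16:15 (add 3h to convert from UTC-3).
Emeka in UTC: 08:00-08:15, 08:30-16:45 (add 3h to convert from UTC-3).
Sofia in UTC: 08:00-10:15, 10:30-15:45 (subtract 3h to convert from UTC+3).
Erik ∩ Yara: 08:45-10:00, 11:45-13:45.
Erik ∩ Yara ∩ Dana: 08:45-10:00, 11:45-13:45.
Erik ∩ Yara ∩ Dana ∩ Emeka: 08:45-10:00, 11:45-13:45.
Erik ∩ Yara ∩ Dana ∩ Emeka ∩ Sofia: 08:45-10:00, 11:45-13:45.
So the common availability across everyone is 08:45-10:00, 11:45-13:45.
Summing the common windows: 75 + 120 = 195 minutes.

195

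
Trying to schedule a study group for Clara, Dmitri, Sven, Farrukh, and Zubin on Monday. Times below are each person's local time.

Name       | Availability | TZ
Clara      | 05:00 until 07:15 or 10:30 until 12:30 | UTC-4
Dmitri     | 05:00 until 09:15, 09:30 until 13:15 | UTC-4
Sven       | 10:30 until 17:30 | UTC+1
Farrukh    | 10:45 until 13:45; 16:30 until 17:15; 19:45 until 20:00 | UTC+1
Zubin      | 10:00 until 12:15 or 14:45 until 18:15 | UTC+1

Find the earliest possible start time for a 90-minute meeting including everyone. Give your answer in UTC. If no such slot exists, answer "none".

Clara in UTC: 09:00-11:15, 14:30-16:30 (add 4h to convert from UTC-4).
Dmitri in UTC: 09:00-13:15, 13:30-17:15 (add 4h to convert from UTC-4).
Sven in UTC: 09:30-16:30 (subtract 1h to convert from UTC+1).
Farrukh in UTC: 09:45-12:45, 15:30-16:15, 18:45-19:00 (subtract 1h to convert from UTC+1).
Zubin in UTC: 09:00-11:15, 13:45-17:15 (subtract 1h to convert from UTC+1).
Clara ∩ Dmitri: 09:00-11:15, 14:30-16:30.
Clara ∩ Dmitri ∩ Sven: 09:30-11:15, 14:30-16:30.
Clara ∩ Dmitri ∩ Sven ∩ Farrukh: 09:45-11:15, 15:30-16:15.
Clara ∩ Dmitri ∩ Sven ∩ Farrukh ∩ Zubin: 09:45-11:15, 15:30-16:15.
So the common availability across everyone is 09:45-11:15, 15:30-16:15.
The first common window of at least 90 minutes is 09:45-11:15, so the earliest start is 09:45.

09:45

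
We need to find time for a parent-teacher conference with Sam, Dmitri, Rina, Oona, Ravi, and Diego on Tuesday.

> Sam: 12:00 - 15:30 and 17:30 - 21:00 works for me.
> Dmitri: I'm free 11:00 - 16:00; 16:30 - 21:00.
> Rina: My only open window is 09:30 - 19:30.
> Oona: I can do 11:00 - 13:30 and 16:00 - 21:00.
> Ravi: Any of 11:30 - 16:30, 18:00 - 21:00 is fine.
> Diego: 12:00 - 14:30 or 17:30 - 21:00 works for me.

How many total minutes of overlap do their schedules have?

Sam ∩ Dmitri: 12:00-15:30, 17:30-21:00.
Sam ∩ Dmitri ∩ Rina: 12:00-15:30, 17:30-19:30.
Sam ∩ Dmitri ∩ Rina ∩ Oona: 12:00-13:30, 17:30-19:30.
Sam ∩ Dmitri ∩ Rina ∩ Oona ∩ Ravi: 12:00-13:30, 18:00-19:30.
Sam ∩ Dmitri ∩ Rina ∩ Oona ∩ Ravi ∩ Diego: 12:00-13:30, 18:00-19:30.
Summing the common windows: 90 + 90 = 180 minutes.

180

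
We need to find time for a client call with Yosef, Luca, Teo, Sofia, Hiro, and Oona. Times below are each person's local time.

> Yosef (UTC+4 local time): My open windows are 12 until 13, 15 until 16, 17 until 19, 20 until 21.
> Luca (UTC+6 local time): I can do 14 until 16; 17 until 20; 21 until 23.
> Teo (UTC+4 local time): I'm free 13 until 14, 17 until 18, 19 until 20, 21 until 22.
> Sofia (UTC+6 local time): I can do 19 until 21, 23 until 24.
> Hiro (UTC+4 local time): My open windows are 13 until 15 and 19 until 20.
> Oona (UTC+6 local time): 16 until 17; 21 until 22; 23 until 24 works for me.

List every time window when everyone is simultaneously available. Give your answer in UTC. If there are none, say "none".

none

Yosef in UTC: 08:00-09:00, 11:00-12:00, 13:00-15:00, 16:00-17:00 (subtract 4h to convert from UTC+4).
Luca in UTC: 08:00-10:00, 11:00-14:00, 15:00-17:00 (subtract 6h to convert from UTC+6).
Teo in UTC: 09:00-10:00, 13:00-14:00, 15:00-16:00, 17:00-18:00 (subtract 4h to convert from UTC+4).
Sofia in UTC: 13:00-15:00, 17:00-18:00 (subtract 6h to convert from UTC+6).
Hiro in UTC: 09:00-11:00, 15:00-16:00 (subtract 4h to convert from UTC+4).
Oona in UTC: 10:00-11:00, 15:00-16:00, 17:00-18:00 (subtract 6h to convert from UTC+6).
Yosef ∩ Luca: 08:00-09:00, 11:00-12:00, 13:00-14:00, 16:00-17:00.
Yosef ∩ Luca ∩ Teo: 13:00-14:00.
Yosef ∩ Luca ∩ Teo ∩ Sofia: 13:00-14:00.
Yosef ∩ Luca ∩ Teo ∩ Sofia ∩ Hiro: ∅.
Yosef ∩ Luca ∩ Teo ∩ Sofia ∩ Hiro ∩ Oona: ∅.
There is no time when everyone is free.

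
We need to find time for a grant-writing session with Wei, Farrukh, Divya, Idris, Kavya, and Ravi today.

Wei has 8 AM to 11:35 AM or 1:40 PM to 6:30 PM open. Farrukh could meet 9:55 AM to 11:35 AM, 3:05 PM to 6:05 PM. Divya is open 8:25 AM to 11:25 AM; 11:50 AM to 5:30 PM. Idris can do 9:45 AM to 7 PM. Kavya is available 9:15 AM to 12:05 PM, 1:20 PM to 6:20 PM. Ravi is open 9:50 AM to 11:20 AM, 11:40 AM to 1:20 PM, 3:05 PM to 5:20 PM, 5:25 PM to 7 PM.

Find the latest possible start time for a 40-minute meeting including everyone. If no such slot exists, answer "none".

Wei ∩ Farrukh: 09:55-11:35, 15:05-18:05.
Wei ∩ Farrukh ∩ Divya: 09:55-11:25, 15:05-17:30.
Wei ∩ Farrukh ∩ Divya ∩ Idris: 09:55-11:25, 15:05-17:30.
Wei ∩ Farrukh ∩ Divya ∩ Idris ∩ Kavya: 09:55-11:25, 15:05-17:30.
Wei ∩ Farrukh ∩ Divya ∩ Idris ∩ Kavya ∩ Ravi: 09:55-11:20, 15:05-17:20, 17:25-17:30.
So the common availability across everyone is 09:55-11:20, 15:05-17:20, 17:25-17:30.
The last common window of at least 40 minutes is 15:05-17:20; a 40-minute meeting can start as late as 16:40 and still end by 17:20.

16:40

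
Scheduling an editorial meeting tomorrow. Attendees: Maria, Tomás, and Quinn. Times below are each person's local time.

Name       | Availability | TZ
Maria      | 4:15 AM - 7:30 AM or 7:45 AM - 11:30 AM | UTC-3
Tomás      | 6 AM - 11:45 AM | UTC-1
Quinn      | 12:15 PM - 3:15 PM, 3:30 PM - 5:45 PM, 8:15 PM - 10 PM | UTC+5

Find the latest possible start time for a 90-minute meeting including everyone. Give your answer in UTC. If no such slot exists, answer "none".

Maria in UTC: 07:15-10:30, 10:45-14:30 (add 3h to convert from UTC-3).
Tomás in UTC: 07:00-12:45 (add 1h to convert from UTC-1).
Quinn in UTC: 07:15-10:15, 10:30-12:45, 15:15-17:00 (subtract 5h to convert from UTC+5).
Maria ∩ Tomás: 07:15-10:30, 10:45-12:45.
Maria ∩ Tomás ∩ Quinn: 07:15-10:15, 10:45-12:45.
The last common window of at least 90 minutes is 10:45-12:45; a 90-minute meeting can start as late as 11:15 and still end by 12:45.

11:15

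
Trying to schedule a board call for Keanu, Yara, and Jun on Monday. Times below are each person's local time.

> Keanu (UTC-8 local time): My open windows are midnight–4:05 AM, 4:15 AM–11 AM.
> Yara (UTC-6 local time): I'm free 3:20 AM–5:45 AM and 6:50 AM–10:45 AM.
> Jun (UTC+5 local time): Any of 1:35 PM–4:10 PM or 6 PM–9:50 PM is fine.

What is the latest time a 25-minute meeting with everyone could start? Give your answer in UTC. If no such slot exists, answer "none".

16:20

Keanu in UTC: 08:00-12:05, 12:15-19:00 (add 8h to convert from UTC-8).
Yara in UTC: 09:20-11:45, 12:50-16:45 (add 6h to convert from UTC-6).
Jun in UTC: 08:35-11:10, 13:00-16:50 (subtract 5h to convert from UTC+5).
Keanu ∩ Yara: 09:20-11:45, 12:50-16:45.
Keanu ∩ Yara ∩ Jun: 09:20-11:10, 13:00-16:45.
So the common availability across everyone is 09:20-11:10, 13:00-16:45.
The last common window of at least 25 minutes is 13:00-16:45; a 25-minute meeting can start as late as 16:20 and still end by 16:45.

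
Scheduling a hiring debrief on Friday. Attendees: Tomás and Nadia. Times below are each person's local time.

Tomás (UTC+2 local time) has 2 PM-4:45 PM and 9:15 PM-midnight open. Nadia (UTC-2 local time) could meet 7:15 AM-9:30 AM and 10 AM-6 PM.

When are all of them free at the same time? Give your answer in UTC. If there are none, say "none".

12:00-14:45, 19:15-20:00

Tomás in UTC: 12:00-14:45, 19:15-22:00 (subtract 2h to convert from UTC+2).
Nadia in UTC: 09:15-11:30, 12:00-20:00 (add 2h to convert from UTC-2).
Tomás ∩ Nadia: 12:00-14:45, 19:15-20:00.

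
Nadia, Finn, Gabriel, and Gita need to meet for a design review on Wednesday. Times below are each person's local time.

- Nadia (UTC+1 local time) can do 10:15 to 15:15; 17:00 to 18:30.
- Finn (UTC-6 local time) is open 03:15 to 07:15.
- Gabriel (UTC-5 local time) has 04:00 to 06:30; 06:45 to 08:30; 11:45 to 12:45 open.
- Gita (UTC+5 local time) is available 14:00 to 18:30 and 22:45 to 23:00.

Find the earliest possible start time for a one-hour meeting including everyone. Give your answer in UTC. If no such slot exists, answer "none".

Nadia in UTC: 09:15-14:15, 16:00-17:30 (subtract 1h to convert from UTC+1).
Finn in UTC: 09:15-13:15 (add 6h to convert from UTC-6).
Gabriel in UTC: 09:00-11:30, 11:45-13:30, 16:45-17:45 (add 5h to convert from UTC-5).
Gita in UTC: 09:00-13:30, 17:45-18:00 (subtract 5h to convert from UTC+5).
Nadia ∩ Finn: 09:15-13:15.
Nadia ∩ Finn ∩ Gabriel: 09:15-11:30, 11:45-13:15.
Nadia ∩ Finn ∩ Gabriel ∩ Gita: 09:15-11:30, 11:45-13:15.
Those are the intersection windows.
The first common window of at least 60 minutes is 09:15-11:30, so the earliest start is 09:15.

09:15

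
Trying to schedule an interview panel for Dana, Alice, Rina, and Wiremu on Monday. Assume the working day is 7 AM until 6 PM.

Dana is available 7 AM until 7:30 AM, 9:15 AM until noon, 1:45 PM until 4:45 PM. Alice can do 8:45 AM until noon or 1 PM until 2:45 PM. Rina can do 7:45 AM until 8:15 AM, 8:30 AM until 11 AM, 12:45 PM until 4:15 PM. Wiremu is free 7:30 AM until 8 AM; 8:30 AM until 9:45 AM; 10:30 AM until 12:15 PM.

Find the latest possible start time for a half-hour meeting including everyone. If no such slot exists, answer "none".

Dana ∩ Alice: 09:15-12:00, 13:45-14:45.
Dana ∩ Alice ∩ Rina: 09:15-11:00, 13:45-14:45.
Dana ∩ Alice ∩ Rina ∩ Wiremu: 09:15-09:45, 10:30-11:00.
The last common window of at least 30 minutes is 10:30-11:00; a 30-minute meeting can start as late as 10:30 and still end by 11:00.

10:30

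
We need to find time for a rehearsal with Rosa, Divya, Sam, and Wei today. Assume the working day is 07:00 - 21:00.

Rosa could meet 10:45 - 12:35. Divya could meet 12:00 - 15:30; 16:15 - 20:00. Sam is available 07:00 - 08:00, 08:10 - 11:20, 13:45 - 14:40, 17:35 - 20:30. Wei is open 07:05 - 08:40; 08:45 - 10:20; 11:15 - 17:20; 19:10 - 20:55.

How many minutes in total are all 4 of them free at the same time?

0

Rosa ∩ Divya: 12:00-12:35.
Rosa ∩ Divya ∩ Sam: ∅.
Rosa ∩ Divya ∩ Sam ∩ Wei: ∅.
There is no time when everyone is free.
There is no common window, so the total is 0 minutes.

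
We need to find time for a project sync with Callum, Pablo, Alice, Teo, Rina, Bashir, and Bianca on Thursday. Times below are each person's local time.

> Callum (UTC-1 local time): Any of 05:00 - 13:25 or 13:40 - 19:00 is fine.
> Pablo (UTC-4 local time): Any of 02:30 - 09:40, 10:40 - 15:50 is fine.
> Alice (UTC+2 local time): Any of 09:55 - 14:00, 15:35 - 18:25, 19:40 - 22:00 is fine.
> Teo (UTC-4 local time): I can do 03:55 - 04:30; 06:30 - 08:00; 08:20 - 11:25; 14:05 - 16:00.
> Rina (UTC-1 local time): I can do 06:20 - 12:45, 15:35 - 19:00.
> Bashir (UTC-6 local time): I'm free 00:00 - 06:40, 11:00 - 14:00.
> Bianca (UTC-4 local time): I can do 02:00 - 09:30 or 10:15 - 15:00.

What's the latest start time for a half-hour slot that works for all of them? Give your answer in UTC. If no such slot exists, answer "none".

Callum in UTC: 06:00-14:25, 14:40-20:00 (add 1h to convert from UTC-1).
Pablo in UTC: 06:30-13:40, 14:40-19:50 (add 4h to convert from UTC-4).
Alice in UTC: 07:55-12:00, 13:35-16:25, 17:40-20:00 (subtract 2h to convert from UTC+2).
Teo in UTC: 07:55-08:30, 10:30-12:00, 12:20-15:25, 18:05-20:00 (add 4h to convert from UTC-4).
Rina in UTC: 07:20-13:45, 16:35-20:00 (add 1h to convert from UTC-1).
Bashir in UTC: 06:00-12:40, 17:00-20:00 (add 6h to convert from UTC-6).
Bianca in UTC: 06:00-13:30, 14:15-19:00 (add 4h to convert from UTC-4).
Callum ∩ Pablo: 06:30-13:40, 14:40-19:50.
Callum ∩ Pablo ∩ Alice: 07:55-12:00, 13:35-13:40, 14:40-16:25, 17:40-19:50.
Callum ∩ Pablo ∩ Alice ∩ Teo: 07:55-08:30, 10:30-12:00, 13:35-13:40, 14:40-15:25, 18:05-19:50.
Callum ∩ Pablo ∩ Alice ∩ Teo ∩ Rina: 07:55-08:30, 10:30-12:00, 13:35-13:40, 18:05-19:50.
Callum ∩ Pablo ∩ Alice ∩ Teo ∩ Rina ∩ Bashir: 07:55-08:30, 10:30-12:00, 18:05-19:50.
Callum ∩ Pablo ∩ Alice ∩ Teo ∩ Rina ∩ Bashir ∩ Bianca: 07:55-08:30, 10:30-12:00, 18:05-19:00.
The last common window of at least 30 minutes is 18:05-19:00; a 30-minute meeting can start as late as 18:30 and still end by 19:00.

18:30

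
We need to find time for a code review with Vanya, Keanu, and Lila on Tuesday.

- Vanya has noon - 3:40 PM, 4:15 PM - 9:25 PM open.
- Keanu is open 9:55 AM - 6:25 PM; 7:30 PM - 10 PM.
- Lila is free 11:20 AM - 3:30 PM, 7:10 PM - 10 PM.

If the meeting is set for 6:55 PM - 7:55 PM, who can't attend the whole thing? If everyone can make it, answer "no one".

Keanu, Lila

Vanya: free for 18:55-19:55. Keanu: not fully free for 18:55-19:55. Lila: not fully free for 18:55-19:55.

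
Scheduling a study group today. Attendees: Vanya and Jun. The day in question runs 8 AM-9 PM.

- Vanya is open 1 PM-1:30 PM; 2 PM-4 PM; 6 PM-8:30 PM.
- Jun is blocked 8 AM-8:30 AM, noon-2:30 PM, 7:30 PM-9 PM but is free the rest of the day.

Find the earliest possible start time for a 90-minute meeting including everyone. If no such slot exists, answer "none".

14:30

Vanya free: 13:00-13:30, 14:00-16:00, 18:00-20:30.
Jun free: 08:30-12:00, 14:30-19:30 (invert busy blocks within the working day).
Vanya ∩ Jun: 14:30-16:00, 18:00-19:30.
Those are the intersection windows.
The first common window of at least 90 minutes is 14:30-16:00, so the earliest start is 14:30.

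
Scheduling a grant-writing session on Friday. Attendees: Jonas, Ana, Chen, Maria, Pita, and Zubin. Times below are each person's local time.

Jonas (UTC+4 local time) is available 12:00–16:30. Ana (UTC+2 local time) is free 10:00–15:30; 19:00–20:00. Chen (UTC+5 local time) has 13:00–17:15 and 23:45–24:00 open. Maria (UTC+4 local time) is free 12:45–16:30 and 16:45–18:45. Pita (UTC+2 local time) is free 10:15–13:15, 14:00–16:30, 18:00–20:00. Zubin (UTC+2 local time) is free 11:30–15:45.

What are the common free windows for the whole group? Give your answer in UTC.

Jonas in UTC: 08:00-12:30 (subtract 4h to convert from UTC+4).
Ana in UTC: 08:00-13:30, 17:00-18:00 (subtract 2h to convert from UTC+2).
Chen in UTC: 08:00-12:15, 18:45-19:00 (subtract 5h to convert from UTC+5).
Maria in UTC: 08:45-12:30, 12:45-14:45 (subtract 4h to convert from UTC+4).
Pita in UTC: 08:15-11:15, 12:00-14:30, 16:00-18:00 (subtract 2h to convert from UTC+2).
Zubin in UTC: 09:30-13:45 (subtract 2h to convert from UTC+2).
Jonas ∩ Ana: 08:00-12:30.
Jonas ∩ Ana ∩ Chen: 08:00-12:15.
Jonas ∩ Ana ∩ Chen ∩ Maria: 08:45-12:15.
Jonas ∩ Ana ∩ Chen ∩ Maria ∩ Pita: 08:45-11:15, 12:00-12:15.
Jonas ∩ Ana ∩ Chen ∩ Maria ∩ Pita ∩ Zubin: 09:30-11:15, 12:00-12:15.
Those are the intersection windows.

09:30-11:15, 12:00-12:15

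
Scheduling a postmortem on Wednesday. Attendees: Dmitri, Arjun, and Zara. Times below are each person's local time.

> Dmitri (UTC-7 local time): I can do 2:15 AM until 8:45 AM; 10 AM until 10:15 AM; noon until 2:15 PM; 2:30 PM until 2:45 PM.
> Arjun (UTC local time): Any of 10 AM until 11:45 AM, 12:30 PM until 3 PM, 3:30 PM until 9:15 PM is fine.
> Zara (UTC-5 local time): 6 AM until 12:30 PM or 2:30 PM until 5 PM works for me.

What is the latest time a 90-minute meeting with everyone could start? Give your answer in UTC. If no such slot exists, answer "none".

Dmitri in UTC: 09:15-15:45, 17:00-17:15, 19:00-21:15, 21:30-21:45 (add 7h to convert from UTC-7).
Arjun in UTC: 10:00-11:45, 12:30-15:00, 15:30-21:15.
Zara in UTC: 11:00-17:30, 19:30-22:00 (add 5h to convert from UTC-5).
Dmitri ∩ Arjun: 10:00-11:45, 12:30-15:00, 15:30-15:45, 17:00-17:15, 19:00-21:15.
Dmitri ∩ Arjun ∩ Zara: 11:00-11:45, 12:30-15:00, 15:30-15:45, 17:00-17:15, 19:30-21:15.
The last common window of at least 90 minutes is 19:30-21:15; a 90-minute meeting can start as late as 19:45 and still end by 21:15.

19:45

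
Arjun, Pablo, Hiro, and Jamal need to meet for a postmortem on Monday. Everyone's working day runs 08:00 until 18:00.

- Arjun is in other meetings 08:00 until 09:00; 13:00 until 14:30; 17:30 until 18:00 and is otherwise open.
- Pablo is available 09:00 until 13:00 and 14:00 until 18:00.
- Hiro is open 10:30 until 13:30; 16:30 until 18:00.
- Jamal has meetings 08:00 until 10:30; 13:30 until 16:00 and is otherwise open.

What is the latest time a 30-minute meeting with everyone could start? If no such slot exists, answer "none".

17:00

Arjun free: 09:00-13:00, 14:30-17:30 (invert busy blocks within the working day).
Pablo free: 09:00-13:00, 14:00-18:00.
Hiro free: 10:30-13:30, 16:30-18:00.
Jamal free: 10:30-13:30, 16:00-18:00 (invert busy blocks within the working day).
Arjun ∩ Pablo: 09:00-13:00, 14:30-17:30.
Arjun ∩ Pablo ∩ Hiro: 10:30-13:00, 16:30-17:30.
Arjun ∩ Pablo ∩ Hiro ∩ Jamal: 10:30-13:00, 16:30-17:30.
The last common window of at least 30 minutes is 16:30-17:30; a 30-minute meeting can start as late as 17:00 and still end by 17:30.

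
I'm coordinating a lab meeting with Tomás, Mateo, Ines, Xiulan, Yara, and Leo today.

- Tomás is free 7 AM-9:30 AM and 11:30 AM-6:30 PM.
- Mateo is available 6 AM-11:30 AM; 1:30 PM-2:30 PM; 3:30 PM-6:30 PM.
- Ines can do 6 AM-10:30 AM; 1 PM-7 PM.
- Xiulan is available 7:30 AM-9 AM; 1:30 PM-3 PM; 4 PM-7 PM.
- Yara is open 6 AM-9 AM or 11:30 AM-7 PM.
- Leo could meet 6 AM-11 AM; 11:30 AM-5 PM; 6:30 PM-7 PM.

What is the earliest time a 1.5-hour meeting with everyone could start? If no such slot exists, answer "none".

Tomás ∩ Mateo: 07:00-09:30, 13:30-14:30, 15:30-18:30.
Tomás ∩ Mateo ∩ Ines: 07:00-09:30, 13:30-14:30, 15:30-18:30.
Tomás ∩ Mateo ∩ Ines ∩ Xiulan: 07:30-09:00, 13:30-14:30, 16:00-18:30.
Tomás ∩ Mateo ∩ Ines ∩ Xiulan ∩ Yara: 07:30-09:00, 13:30-14:30, 16:00-18:30.
Tomás ∩ Mateo ∩ Ines ∩ Xiulan ∩ Yara ∩ Leo: 07:30-09:00, 13:30-14:30, 16:00-17:00.
So the common availability across everyone is 07:30-09:00, 13:30-14:30, 16:00-17:00.
The first common window of at least 90 minutes is 07:30-09:00, so the earliest start is 07:30.

07:30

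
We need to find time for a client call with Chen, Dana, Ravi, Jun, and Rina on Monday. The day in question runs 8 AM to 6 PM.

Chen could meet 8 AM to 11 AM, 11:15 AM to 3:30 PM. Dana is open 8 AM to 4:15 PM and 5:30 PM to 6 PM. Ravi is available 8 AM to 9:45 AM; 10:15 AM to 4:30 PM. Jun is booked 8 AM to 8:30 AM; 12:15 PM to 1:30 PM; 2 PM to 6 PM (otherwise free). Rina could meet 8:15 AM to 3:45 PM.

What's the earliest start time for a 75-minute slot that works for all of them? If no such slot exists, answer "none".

Chen free: 08:00-11:00, 11:15-15:30.
Dana free: 08:00-16:15, 17:30-18:00.
Ravi free: 08:00-09:45, 10:15-16:30.
Jun free: 08:30-12:15, 13:30-14:00 (invert busy blocks within the working day).
Rina free: 08:15-15:45.
Chen ∩ Dana: 08:00-11:00, 11:15-15:30.
Chen ∩ Dana ∩ Ravi: 08:00-09:45, 10:15-11:00, 11:15-15:30.
Chen ∩ Dana ∩ Ravi ∩ Jun: 08:30-09:45, 10:15-11:00, 11:15-12:15, 13:30-14:00.
Chen ∩ Dana ∩ Ravi ∩ Jun ∩ Rina: 08:30-09:45, 10:15-11:00, 11:15-12:15, 13:30-14:00.
So the common availability across everyone is 08:30-09:45, 10:15-11:00, 11:15-12:15, 13:30-14:00.
The first common window of at least 75 minutes is 08:30-09:45, so the earliest start is 08:30.

08:30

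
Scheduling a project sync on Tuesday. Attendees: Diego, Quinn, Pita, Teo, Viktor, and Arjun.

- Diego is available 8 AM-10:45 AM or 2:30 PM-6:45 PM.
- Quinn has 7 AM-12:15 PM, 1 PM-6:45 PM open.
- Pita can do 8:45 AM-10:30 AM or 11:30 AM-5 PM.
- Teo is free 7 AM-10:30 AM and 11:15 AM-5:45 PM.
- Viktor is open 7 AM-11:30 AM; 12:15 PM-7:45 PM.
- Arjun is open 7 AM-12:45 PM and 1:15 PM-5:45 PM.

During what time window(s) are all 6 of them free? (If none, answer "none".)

08:45-10:30, 14:30-17:00

Diego ∩ Quinn: 08:00-10:45, 14:30-18:45.
Diego ∩ Quinn ∩ Pita: 08:45-10:30, 14:30-17:00.
Diego ∩ Quinn ∩ Pita ∩ Teo: 08:45-10:30, 14:30-17:00.
Diego ∩ Quinn ∩ Pita ∩ Teo ∩ Viktor: 08:45-10:30, 14:30-17:00.
Diego ∩ Quinn ∩ Pita ∩ Teo ∩ Viktor ∩ Arjun: 08:45-10:30, 14:30-17:00.
So the common availability across everyone is 08:45-10:30, 14:30-17:00.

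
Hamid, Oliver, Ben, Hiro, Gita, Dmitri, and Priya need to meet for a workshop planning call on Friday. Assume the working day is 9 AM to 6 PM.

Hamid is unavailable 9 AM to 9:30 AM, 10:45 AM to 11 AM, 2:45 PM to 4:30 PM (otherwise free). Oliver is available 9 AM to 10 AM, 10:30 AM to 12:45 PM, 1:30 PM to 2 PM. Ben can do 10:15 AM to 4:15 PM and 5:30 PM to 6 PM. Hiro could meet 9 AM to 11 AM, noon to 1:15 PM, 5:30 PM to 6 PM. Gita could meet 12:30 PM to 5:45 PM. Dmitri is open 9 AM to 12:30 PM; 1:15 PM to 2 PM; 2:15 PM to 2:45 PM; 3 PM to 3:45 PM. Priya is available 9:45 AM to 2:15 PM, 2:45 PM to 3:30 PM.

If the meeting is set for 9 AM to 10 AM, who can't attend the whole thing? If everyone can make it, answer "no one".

Hamid free: 09:30-10:45, 11:00-14:45, 16:30-18:00 (invert busy blocks within the working day).
Oliver free: 09:00-10:00, 10:30-12:45, 13:30-14:00.
Ben free: 10:15-16:15, 17:30-18:00.
Hiro free: 09:00-11:00, 12:00-13:15, 17:30-18:00.
Gita free: 12:30-17:45.
Dmitri free: 09:00-12:30, 13:15-14:00, 14:15-14:45, 15:00-15:45.
Priya free: 09:45-14:15, 14:45-15:30.
Hamid: not fully free for 09:00-10:00. Oliver: free for 09:00-10:00. Ben: not fully free for 09:00-10:00. Hiro: free for 09:00-10:00. Gita: not fully free for 09:00-10:00. Dmitri: free for 09:00-10:00. Priya: not fully free for 09:00-10:00.

Ben, Gita, Hamid, Priya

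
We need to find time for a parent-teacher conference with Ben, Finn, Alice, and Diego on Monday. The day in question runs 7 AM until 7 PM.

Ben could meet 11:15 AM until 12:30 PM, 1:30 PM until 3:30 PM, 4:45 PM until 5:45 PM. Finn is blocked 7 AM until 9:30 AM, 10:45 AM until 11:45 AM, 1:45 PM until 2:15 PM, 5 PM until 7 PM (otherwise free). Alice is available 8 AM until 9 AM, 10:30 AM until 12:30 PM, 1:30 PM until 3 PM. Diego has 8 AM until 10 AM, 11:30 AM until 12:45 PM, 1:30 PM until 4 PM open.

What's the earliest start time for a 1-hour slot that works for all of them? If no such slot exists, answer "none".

Ben free: 11:15-12:30, 13:30-15:30, 16:45-17:45.
Finn free: 09:30-10:45, 11:45-13:45, 14:15-17:00 (invert busy blocks within the working day).
Alice free: 08:00-09:00, 10:30-12:30, 13:30-15:00.
Diego free: 08:00-10:00, 11:30-12:45, 13:30-16:00.
Ben ∩ Finn: 11:45-12:30, 13:30-13:45, 14:15-15:30, 16:45-17:00.
Ben ∩ Finn ∩ Alice: 11:45-12:30, 13:30-13:45, 14:15-15:00.
Ben ∩ Finn ∩ Alice ∩ Diego: 11:45-12:30, 13:30-13:45, 14:15-15:00.
No common window is at least 60 minutes long.

none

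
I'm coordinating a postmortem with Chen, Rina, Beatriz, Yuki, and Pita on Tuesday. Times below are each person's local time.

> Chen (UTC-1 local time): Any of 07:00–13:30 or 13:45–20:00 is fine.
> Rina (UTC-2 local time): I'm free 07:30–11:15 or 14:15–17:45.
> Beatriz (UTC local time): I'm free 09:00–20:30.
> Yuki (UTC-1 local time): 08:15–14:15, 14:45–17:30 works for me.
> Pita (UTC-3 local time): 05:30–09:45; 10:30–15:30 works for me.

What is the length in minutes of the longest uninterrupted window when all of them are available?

195

Chen in UTC: 08:00-14:30, 14:45-21:00 (add 1h to convert from UTC-1).
Rina in UTC: 09:30-13:15, 16:15-19:45 (add 2h to convert from UTC-2).
Beatriz in UTC: 09:00-20:30.
Yuki in UTC: 09:15-15:15, 15:45-18:30 (add 1h to convert from UTC-1).
Pita in UTC: 08:30-12:45, 13:30-18:30 (add 3h to convert from UTC-3).
Chen ∩ Rina: 09:30-13:15, 16:15-19:45.
Chen ∩ Rina ∩ Beatriz: 09:30-13:15, 16:15-19:45.
Chen ∩ Rina ∩ Beatriz ∩ Yuki: 09:30-13:15, 16:15-18:30.
Chen ∩ Rina ∩ Beatriz ∩ Yuki ∩ Pita: 09:30-12:45, 16:15-18:30.
The longest is 09:30-12:45 at 195 minutes.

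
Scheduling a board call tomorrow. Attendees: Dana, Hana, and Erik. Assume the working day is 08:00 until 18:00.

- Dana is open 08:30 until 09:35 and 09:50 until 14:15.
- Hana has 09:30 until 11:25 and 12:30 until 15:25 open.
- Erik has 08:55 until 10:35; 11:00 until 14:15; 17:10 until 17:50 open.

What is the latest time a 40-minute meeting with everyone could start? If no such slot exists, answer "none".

13:35

Dana ∩ Hana: 09:30-09:35, 09:50-11:25, 12:30-14:15.
Dana ∩ Hana ∩ Erik: 09:30-09:35, 09:50-10:35, 11:00-11:25, 12:30-14:15.
The last common window of at least 40 minutes is 12:30-14:15; a 40-minute meeting can start as late as 13:35 and still end by 14:15.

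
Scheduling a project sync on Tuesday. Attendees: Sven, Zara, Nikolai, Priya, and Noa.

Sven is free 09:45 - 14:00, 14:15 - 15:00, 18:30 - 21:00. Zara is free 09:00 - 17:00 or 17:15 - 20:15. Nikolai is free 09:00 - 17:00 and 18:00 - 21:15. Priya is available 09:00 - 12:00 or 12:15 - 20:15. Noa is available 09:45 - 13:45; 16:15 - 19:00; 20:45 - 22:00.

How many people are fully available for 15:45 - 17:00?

3

Zara, Nikolai, and Priya can make the full 15:45-17:00 slot — that's 3.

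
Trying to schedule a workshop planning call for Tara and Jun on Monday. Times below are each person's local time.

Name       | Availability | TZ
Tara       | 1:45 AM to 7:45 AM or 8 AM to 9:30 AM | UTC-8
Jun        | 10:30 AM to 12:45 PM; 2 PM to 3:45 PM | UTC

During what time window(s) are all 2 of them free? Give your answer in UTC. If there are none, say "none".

Tara in UTC: 09:45-15:45, 16:00-17:30 (add 8h to convert from UTC-8).
Jun in UTC: 10:30-12:45, 14:00-15:45.
Tara ∩ Jun: 10:30-12:45, 14:00-15:45.

10:30-12:45, 14:00-15:45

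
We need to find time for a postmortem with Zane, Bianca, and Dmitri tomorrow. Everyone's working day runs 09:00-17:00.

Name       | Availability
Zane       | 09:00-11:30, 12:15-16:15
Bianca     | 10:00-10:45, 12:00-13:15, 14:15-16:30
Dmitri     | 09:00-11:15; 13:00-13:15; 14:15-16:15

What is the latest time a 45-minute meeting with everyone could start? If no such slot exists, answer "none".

15:30

Zane ∩ Bianca: 10:00-10:45, 12:15-13:15, 14:15-16:15.
Zane ∩ Bianca ∩ Dmitri: 10:00-10:45, 13:00-13:15, 14:15-16:15.
The last common window of at least 45 minutes is 14:15-16:15; a 45-minute meeting can start as late as 15:30 and still end by 16:15.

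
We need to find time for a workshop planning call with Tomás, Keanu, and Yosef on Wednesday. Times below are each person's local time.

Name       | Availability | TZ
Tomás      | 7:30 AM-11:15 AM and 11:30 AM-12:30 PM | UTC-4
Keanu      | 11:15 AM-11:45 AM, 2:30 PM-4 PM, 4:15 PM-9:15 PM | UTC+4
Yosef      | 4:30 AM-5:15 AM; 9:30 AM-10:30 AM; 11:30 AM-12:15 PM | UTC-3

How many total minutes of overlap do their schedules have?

105

Tomás in UTC: 11:30-15:15, 15:30-16:30 (add 4h to convert from UTC-4).
Keanu in UTC: 07:15-07:45, 10:30-12:00, 12:15-17:15 (subtract 4h to convert from UTC+4).
Yosef in UTC: 07:30-08:15, 12:30-13:30, 14:30-15:15 (add 3h to convert from UTC-3).
Tomás ∩ Keanu: 11:30-12:00, 12:15-15:15, 15:30-16:30.
Tomás ∩ Keanu ∩ Yosef: 12:30-13:30, 14:30-15:15.
Those are the intersection windows.
Summing the common windows: 60 + 45 = 105 minutes.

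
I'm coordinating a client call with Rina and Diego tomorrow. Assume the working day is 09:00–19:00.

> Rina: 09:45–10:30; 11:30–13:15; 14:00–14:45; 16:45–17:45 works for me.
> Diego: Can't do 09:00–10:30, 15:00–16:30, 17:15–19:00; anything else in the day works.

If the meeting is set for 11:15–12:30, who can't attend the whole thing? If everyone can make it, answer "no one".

Rina free: 09:45-10:30, 11:30-13:15, 14:00-14:45, 16:45-17:45.
Diego free: 10:30-15:00, 16:30-17:15 (invert busy blocks within the working day).
Rina: not fully free for 11:15-12:30. Diego: free for 11:15-12:30.

Rina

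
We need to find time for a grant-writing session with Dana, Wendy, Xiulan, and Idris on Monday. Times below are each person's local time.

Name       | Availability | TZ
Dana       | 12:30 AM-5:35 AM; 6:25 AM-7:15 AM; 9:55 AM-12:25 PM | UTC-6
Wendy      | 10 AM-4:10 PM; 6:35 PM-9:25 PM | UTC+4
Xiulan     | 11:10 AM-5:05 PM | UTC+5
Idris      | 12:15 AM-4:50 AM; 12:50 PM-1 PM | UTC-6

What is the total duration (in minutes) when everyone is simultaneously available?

Dana in UTC: 06:30-11:35, 12:25-13:15, 15:55-18:25 (add 6h to convert from UTC-6).
Wendy in UTC: 06:00-12:10, 14:35-17:25 (subtract 4h to convert from UTC+4).
Xiulan in UTC: 06:10-12:05 (subtract 5h to convert from UTC+5).
Idris in UTC: 06:15-10:50, 18:50-19:00 (add 6h to convert from UTC-6).
Dana ∩ Wendy: 06:30-11:35, 15:55-17:25.
Dana ∩ Wendy ∩ Xiulan: 06:30-11:35.
Dana ∩ Wendy ∩ Xiulan ∩ Idris: 06:30-10:50.
That's a single block of 260 minutes.

260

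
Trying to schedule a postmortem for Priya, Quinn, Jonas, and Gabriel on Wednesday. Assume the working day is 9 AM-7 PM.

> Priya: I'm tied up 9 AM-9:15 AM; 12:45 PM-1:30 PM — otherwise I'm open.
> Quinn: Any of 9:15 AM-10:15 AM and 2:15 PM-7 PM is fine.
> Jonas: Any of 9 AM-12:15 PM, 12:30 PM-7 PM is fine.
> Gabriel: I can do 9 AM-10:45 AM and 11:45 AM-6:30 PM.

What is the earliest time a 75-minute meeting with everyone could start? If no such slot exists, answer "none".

Priya free: 09:15-12:45, 13:30-19:00 (invert busy blocks within the working day).
Quinn free: 09:15-10:15, 14:15-19:00.
Jonas free: 09:00-12:15, 12:30-19:00.
Gabriel free: 09:00-10:45, 11:45-18:30.
Priya ∩ Quinn: 09:15-10:15, 14:15-19:00.
Priya ∩ Quinn ∩ Jonas: 09:15-10:15, 14:15-19:00.
Priya ∩ Quinn ∩ Jonas ∩ Gabriel: 09:15-10:15, 14:15-18:30.
So the common availability across everyone is 09:15-10:15, 14:15-18:30.
The first common window of at least 75 minutes is 14:15-18:30, so the earliest start is 14:15.

14:15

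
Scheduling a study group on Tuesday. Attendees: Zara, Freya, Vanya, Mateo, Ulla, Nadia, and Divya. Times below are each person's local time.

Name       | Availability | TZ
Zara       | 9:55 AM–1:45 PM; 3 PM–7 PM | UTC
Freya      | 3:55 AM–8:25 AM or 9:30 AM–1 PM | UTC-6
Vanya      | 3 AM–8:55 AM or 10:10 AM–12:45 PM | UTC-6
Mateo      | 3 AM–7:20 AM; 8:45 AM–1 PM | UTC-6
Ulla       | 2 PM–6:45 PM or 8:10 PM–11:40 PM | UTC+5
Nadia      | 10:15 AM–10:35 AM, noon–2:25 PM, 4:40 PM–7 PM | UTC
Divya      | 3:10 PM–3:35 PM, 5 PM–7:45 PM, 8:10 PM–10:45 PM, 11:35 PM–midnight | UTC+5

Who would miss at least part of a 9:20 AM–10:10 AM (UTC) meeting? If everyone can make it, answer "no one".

Divya, Freya, Nadia, Zara

Zara in UTC: 09:55-13:45, 15:00-19:00.
Freya in UTC: 09:55-14:25, 15:30-19:00 (add 6h to convert from UTC-6).
Vanya in UTC: 09:00-14:55, 16:10-18:45 (add 6h to convert from UTC-6).
Mateo in UTC: 09:00-13:20, 14:45-19:00 (add 6h to convert from UTC-6).
Ulla in UTC: 09:00-13:45, 15:10-18:40 (subtract 5h to convert from UTC+5).
Nadia in UTC: 10:15-10:35, 12:00-14:25, 16:40-19:00.
Divya in UTC: 10:10-10:35, 12:00-14:45, 15:10-17:45, 18:35-19:00 (subtract 5h to convert from UTC+5).
Zara: not fully free for 09:20-10:10. Freya: not fully free for 09:20-10:10. Vanya: free for 09:20-10:10. Mateo: free for 09:20-10:10. Ulla: free for 09:20-10:10. Nadia: not fully free for 09:20-10:10. Divya: not fully free for 09:20-10:10.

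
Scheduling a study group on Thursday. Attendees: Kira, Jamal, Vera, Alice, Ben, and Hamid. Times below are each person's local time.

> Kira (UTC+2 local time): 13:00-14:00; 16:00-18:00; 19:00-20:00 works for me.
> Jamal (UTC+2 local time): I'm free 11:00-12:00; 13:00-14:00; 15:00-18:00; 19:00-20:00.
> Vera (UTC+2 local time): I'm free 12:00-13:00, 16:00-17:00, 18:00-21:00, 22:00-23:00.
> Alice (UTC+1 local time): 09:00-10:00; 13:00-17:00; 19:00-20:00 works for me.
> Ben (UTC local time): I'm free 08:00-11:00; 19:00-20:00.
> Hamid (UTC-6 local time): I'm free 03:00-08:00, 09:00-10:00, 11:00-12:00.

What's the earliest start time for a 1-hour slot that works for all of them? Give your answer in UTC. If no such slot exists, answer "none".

Kira in UTC: 11:00-12:00, 14:00-16:00, 17:00-18:00 (subtract 2h to convert from UTC+2).
Jamal in UTC: 09:00-10:00, 11:00-12:00, 13:00-16:00, 17:00-18:00 (subtract 2h to convert from UTC+2).
Vera in UTC: 10:00-11:00, 14:00-15:00, 16:00-19:00, 20:00-21:00 (subtract 2h to convert from UTC+2).
Alice in UTC: 08:00-09:00, 12:00-16:00, 18:00-19:00 (subtract 1h to convert from UTC+1).
Ben in UTC: 08:00-11:00, 19:00-20:00.
Hamid in UTC: 09:00-14:00, 15:00-16:00, 17:00-18:00 (add 6h to convert from UTC-6).
Kira ∩ Jamal: 11:00-12:00, 14:00-16:00, 17:00-18:00.
Kira ∩ Jamal ∩ Vera: 14:00-15:00, 17:00-18:00.
Kira ∩ Jamal ∩ Vera ∩ Alice: 14:00-15:00.
Kira ∩ Jamal ∩ Vera ∩ Alice ∩ Ben: ∅.
Kira ∩ Jamal ∩ Vera ∩ Alice ∩ Ben ∩ Hamid: ∅.
There is no time when everyone is free.
No common window is at least 60 minutes long.

none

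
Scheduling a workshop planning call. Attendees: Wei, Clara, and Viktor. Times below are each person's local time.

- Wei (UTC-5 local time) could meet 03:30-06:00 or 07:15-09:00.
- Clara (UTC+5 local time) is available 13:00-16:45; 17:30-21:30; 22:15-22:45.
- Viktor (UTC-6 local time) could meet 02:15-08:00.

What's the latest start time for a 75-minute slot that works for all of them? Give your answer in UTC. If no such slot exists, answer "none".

Wei in UTC: 08:30-11:00, 12:15-14:00 (add 5h to convert from UTC-5).
Clara in UTC: 08:00-11:45, 12:30-16:30, 17:15-17:45 (subtract 5h to convert from UTC+5).
Viktor in UTC: 08:15-14:00 (add 6h to convert from UTC-6).
Wei ∩ Clara: 08:30-11:00, 12:30-14:00.
Wei ∩ Clara ∩ Viktor: 08:30-11:00, 12:30-14:00.
Those are the intersection windows.
The last common window of at least 75 minutes is 12:30-14:00; a 75-minute meeting can start as late as 12:45 and still end by 14:00.

12:45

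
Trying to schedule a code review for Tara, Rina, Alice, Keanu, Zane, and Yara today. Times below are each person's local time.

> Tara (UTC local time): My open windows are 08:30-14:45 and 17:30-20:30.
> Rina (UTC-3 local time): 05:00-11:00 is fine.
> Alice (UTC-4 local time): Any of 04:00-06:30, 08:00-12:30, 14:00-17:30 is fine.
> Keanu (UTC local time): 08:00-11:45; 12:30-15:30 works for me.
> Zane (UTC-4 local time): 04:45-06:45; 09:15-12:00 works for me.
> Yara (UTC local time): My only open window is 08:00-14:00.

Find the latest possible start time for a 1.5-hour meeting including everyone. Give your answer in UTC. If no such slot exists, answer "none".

09:00

Tara in UTC: 08:30-14:45, 17:30-20:30.
Rina in UTC: 08:00-14:00 (add 3h to convert from UTC-3).
Alice in UTC: 08:00-10:30, 12:00-16:30, 18:00-21:30 (add 4h to convert from UTC-4).
Keanu in UTC: 08:00-11:45, 12:30-15:30.
Zane in UTC: 08:45-10:45, 13:15-16:00 (add 4h to convert from UTC-4).
Yara in UTC: 08:00-14:00.
Tara ∩ Rina: 08:30-14:00.
Tara ∩ Rina ∩ Alice: 08:30-10:30, 12:00-14:00.
Tara ∩ Rina ∩ Alice ∩ Keanu: 08:30-10:30, 12:30-14:00.
Tara ∩ Rina ∩ Alice ∩ Keanu ∩ Zane: 08:45-10:30, 13:15-14:00.
Tara ∩ Rina ∩ Alice ∩ Keanu ∩ Zane ∩ Yara: 08:45-10:30, 13:15-14:00.
The last common window of at least 90 minutes is 08:45-10:30; a 90-minute meeting can start as late as 09:00 and still end by 10:30.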